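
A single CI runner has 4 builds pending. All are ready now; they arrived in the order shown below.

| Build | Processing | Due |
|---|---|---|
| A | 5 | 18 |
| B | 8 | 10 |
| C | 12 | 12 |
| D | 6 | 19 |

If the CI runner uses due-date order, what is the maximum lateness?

12

EDD (increasing due date): B C A D.
B: 0→8, due 10, lateness -2
C: 8→20, due 12, lateness 8
A: 20→25, due 18, lateness 7
D: 25→31, due 19, lateness 12
Maximum = 12.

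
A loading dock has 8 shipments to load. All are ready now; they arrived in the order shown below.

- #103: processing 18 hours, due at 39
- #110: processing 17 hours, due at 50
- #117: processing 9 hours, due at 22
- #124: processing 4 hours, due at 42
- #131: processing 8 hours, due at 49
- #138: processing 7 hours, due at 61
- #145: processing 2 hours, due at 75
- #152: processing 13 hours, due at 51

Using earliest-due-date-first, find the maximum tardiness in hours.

18

EDD (increasing due date): #117 #103 #124 #131 #110 #152 #138 #145.
#117: 0→9, due 22, tardiness 0
#103: 9→27, due 39, tardiness 0
#124: 27→31, due 42, tardiness 0
#131: 31→39, due 49, tardiness 0
#110: 39→56, due 50, tardiness 6
#152: 56→69, due 51, tardiness 18
#138: 69→76, due 61, tardiness 15
#145: 76→78, due 75, tardiness 3
Maximum = 18.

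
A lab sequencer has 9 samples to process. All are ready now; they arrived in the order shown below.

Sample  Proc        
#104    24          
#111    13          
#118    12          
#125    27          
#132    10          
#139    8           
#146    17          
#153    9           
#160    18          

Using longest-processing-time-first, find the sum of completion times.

832

LPT (decreasing processing time): #125 #104 #160 #146 #111 #118 #132 #153 #139.
#125: 0→27
#104: 27→51
#160: 51→69
#146: 69→86
#111: 86→99
#118: 99→111
#132: 111→121
#153: 121→130
#139: 130→138
Sum = 27+51+69+86+99+111+121+130+138 = 832.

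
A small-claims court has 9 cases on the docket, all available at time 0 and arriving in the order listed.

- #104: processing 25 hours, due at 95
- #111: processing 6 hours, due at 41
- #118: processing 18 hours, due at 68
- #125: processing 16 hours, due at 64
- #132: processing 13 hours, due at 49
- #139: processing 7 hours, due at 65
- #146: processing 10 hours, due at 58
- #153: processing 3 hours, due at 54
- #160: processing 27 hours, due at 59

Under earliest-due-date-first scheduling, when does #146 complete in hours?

32

EDD (increasing due date): #111 #132 #153 #146 #160 #125 #139 #118 #104.
#111: 0→6
#132: 6→19
#153: 19→22
#146: 22→32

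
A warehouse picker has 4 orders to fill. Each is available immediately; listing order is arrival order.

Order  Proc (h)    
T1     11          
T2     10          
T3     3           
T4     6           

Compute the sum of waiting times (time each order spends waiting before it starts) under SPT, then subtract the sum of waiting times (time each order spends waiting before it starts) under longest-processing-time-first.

-28

SPT (increasing processing time): T3 T4 T2 T1.
T3: waits 0, runs 0→3
T4: waits 3, runs 3→9
T2: waits 9, runs 9→19
T1: waits 19, runs 19→30
Sum = 0+3+9+19 = 31.
LPT (decreasing processing time): T1 T2 T4 T3.
T1: waits 0, runs 0→11
T2: waits 11, runs 11→21
T4: waits 21, runs 21→27
T3: waits 27, runs 27→30
Sum = 0+11+21+27 = 59.
Difference = 31 − 59 = -28.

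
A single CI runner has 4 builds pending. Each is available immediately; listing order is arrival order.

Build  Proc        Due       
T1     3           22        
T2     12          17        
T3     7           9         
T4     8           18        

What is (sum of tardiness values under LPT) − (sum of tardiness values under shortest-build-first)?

LPT (decreasing processing time): T2 T4 T3 T1.
T2: 0→12, due 17, tardiness 0
T4: 12→20, due 18, tardiness 2
T3: 20→27, due 9, tardiness 18
T1: 27→30, due 22, tardiness 8
Sum = 0+2+18+8 = 28.
SPT (increasing processing time): T1 T3 T4 T2.
T1: 0→3, due 22, tardiness 0
T3: 3→10, due 9, tardiness 1
T4: 10→18, due 18, tardiness 0
T2: 18→30, due 17, tardiness 13
Sum = 0+1+0+13 = 14.
Difference = 28 − 14 = 14.

14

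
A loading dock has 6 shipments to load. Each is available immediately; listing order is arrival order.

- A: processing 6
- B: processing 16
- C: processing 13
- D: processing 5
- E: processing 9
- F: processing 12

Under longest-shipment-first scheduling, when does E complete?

50

LPT (decreasing processing time): B C F E A D.
B: 0→16
C: 16→29
F: 29→41
E: 41→50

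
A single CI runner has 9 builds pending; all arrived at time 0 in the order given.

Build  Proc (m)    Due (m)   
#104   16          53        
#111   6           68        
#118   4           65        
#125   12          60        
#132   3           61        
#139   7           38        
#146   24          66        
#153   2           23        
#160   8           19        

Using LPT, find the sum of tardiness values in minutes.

LPT (decreasing processing time): #146 #104 #125 #160 #139 #111 #118 #132 #153.
#146: 0→24, due 66, tardiness 0
#104: 24→40, due 53, tardiness 0
#125: 40→52, due 60, tardiness 0
#160: 52→60, due 19, tardiness 41
#139: 60→67, due 38, tardiness 29
#111: 67→73, due 68, tardiness 5
#118: 73→77, due 65, tardiness 12
#132: 77→80, due 61, tardiness 19
#153: 80→82, due 23, tardiness 59
Sum = 0+0+0+41+29+5+12+19+59 = 165.

165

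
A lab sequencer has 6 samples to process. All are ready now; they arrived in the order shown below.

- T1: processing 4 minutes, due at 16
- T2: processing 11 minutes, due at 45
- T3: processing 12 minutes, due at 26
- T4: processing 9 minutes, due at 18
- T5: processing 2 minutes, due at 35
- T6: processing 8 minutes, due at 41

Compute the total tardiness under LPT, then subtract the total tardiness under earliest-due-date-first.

52

LPT (decreasing processing time): T3 T2 T4 T6 T1 T5.
T3: 0→12, due 26, tardiness 0
T2: 12→23, due 45, tardiness 0
T4: 23→32, due 18, tardiness 14
T6: 32→40, due 41, tardiness 0
T1: 40→44, due 16, tardiness 28
T5: 44→46, due 35, tardiness 11
Sum = 0+0+14+0+28+11 = 53.
EDD (increasing due date): T1 T4 T3 T5 T6 T2.
T1: 0→4, due 16, tardiness 0
T4: 4→13, due 18, tardiness 0
T3: 13→25, due 26, tardiness 0
T5: 25→27, due 35, tardiness 0
T6: 27→35, due 41, tardiness 0
T2: 35→46, due 45, tardiness 1
Sum = 0+0+0+0+0+1 = 1.
Difference = 53 − 1 = 52.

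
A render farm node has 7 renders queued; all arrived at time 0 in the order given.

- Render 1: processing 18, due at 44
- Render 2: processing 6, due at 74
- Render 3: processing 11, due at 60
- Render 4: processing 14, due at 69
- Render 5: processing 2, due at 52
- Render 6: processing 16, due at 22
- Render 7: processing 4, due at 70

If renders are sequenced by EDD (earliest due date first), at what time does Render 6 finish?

EDD (increasing due date): Render 6 Render 1 Render 5 Render 3 Render 4 Render 7 Render 2.
Render 6: 0→16

16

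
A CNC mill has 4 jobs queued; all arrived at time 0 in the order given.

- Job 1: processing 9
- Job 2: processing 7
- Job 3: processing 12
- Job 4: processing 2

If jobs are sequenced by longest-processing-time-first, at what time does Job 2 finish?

LPT (decreasing processing time): Job 3 Job 1 Job 2 Job 4.
Job 3: 0→12
Job 1: 12→21
Job 2: 21→28

28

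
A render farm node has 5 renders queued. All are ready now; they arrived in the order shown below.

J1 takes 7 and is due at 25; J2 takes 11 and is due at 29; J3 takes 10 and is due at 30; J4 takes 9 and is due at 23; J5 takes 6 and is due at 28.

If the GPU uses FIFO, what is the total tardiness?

FIFO (arrival order): J1 J2 J3 J4 J5.
J1: 0→7, due 25, tardiness 0
J2: 7→18, due 29, tardiness 0
J3: 18→28, due 30, tardiness 0
J4: 28→37, due 23, tardiness 14
J5: 37→43, due 28, tardiness 15
Sum = 0+0+0+14+15 = 29.

29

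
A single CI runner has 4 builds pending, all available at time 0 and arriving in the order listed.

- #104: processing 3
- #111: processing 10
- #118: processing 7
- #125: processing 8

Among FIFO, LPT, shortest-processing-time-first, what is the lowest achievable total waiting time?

FIFO (arrival order): #104 #111 #118 #125.
#104: waits 0, runs 0→3
#111: waits 3, runs 3→13
#118: waits 13, runs 13→20
#125: waits 20, runs 20→28
Sum = 0+3+13+20 = 36.
LPT (decreasing processing time): #111 #125 #118 #104.
#111: waits 0, runs 0→10
#125: waits 10, runs 10→18
#118: waits 18, runs 18→25
#104: waits 25, runs 25→28
Sum = 0+10+18+25 = 53.
SPT (increasing processing time): #104 #118 #125 #111.
#104: waits 0, runs 0→3
#118: waits 3, runs 3→10
#125: waits 10, runs 10→18
#111: waits 18, runs 18→28
Sum = 0+3+10+18 = 31.
FIFO 36, LPT 53, SPT 31 → minimum 31.

31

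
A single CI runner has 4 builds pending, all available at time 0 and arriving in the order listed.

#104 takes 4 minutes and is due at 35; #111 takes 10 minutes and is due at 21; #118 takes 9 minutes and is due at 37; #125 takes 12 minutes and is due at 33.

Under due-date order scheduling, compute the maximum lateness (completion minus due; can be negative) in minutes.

-2

EDD (increasing due date): #111 #125 #104 #118.
#111: 0→10, due 21, lateness -11
#125: 10→22, due 33, lateness -11
#104: 22→26, due 35, lateness -9
#118: 26→35, due 37, lateness -2
Maximum = -2.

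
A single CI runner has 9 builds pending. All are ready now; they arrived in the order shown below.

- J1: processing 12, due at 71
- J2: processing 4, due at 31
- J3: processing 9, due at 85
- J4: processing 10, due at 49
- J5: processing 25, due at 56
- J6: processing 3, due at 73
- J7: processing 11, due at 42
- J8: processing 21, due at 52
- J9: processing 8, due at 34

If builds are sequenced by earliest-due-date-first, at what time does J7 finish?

EDD (increasing due date): J2 J9 J7 J4 J8 J5 J1 J6 J3.
J2: 0→4
J9: 4→12
J7: 12→23

23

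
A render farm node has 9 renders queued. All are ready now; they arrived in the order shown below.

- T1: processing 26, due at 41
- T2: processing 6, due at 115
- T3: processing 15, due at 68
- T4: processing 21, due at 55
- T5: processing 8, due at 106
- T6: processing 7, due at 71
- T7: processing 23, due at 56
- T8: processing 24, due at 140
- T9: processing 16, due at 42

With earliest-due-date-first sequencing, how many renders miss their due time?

7

EDD (increasing due date): T1 T9 T4 T7 T3 T6 T5 T2 T8.
T1: 0→26, due 41, tardiness 0
T9: 26→42, due 42, tardiness 0
T4: 42→63, due 55, tardiness 8
T7: 63→86, due 56, tardiness 30
T3: 86→101, due 68, tardiness 33
T6: 101→108, due 71, tardiness 37
T5: 108→116, due 106, tardiness 10
T2: 116→122, due 115, tardiness 7
T8: 122→146, due 140, tardiness 6
Late renders: 7.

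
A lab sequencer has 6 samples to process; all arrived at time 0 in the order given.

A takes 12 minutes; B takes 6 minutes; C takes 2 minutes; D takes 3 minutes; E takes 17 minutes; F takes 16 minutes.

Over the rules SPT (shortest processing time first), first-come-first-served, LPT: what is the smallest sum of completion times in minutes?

SPT (increasing processing time): C D B A F E.
C: 0→2
D: 2→5
B: 5→11
A: 11→23
F: 23→39
E: 39→56
Sum = 2+5+11+23+39+56 = 136.
FIFO (arrival order): A B C D E F.
A: 0→12
B: 12→18
C: 18→20
D: 20→23
E: 23→40
F: 40→56
Sum = 12+18+20+23+40+56 = 169.
LPT (decreasing processing time): E F A B D C.
E: 0→17
F: 17→33
A: 33→45
B: 45→51
D: 51→54
C: 54→56
Sum = 17+33+45+51+54+56 = 256.
SPT 136, FIFO 169, LPT 256 → minimum 136.

136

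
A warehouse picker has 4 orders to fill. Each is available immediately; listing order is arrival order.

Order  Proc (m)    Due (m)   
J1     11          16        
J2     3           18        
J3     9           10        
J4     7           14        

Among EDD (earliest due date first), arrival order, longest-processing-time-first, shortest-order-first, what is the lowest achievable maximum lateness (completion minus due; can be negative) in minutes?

EDD (increasing due date): J3 J4 J1 J2.
J3: 0→9, due 10, lateness -1
J4: 9→16, due 14, lateness 2
J1: 16→27, due 16, lateness 11
J2: 27→30, due 18, lateness 12
Maximum = 12.
FIFO (arrival order): J1 J2 J3 J4.
J1: 0→11, due 16, lateness -5
J2: 11→14, due 18, lateness -4
J3: 14→23, due 10, lateness 13
J4: 23→30, due 14, lateness 16
Maximum = 16.
LPT (decreasing processing time): J1 J3 J4 J2.
J1: 0→11, due 16, lateness -5
J3: 11→20, due 10, lateness 10
J4: 20→27, due 14, lateness 13
J2: 27→30, due 18, lateness 12
Maximum = 13.
SPT (increasing processing time): J2 J4 J3 J1.
J2: 0→3, due 18, lateness -15
J4: 3→10, due 14, lateness -4
J3: 10→19, due 10, lateness 9
J1: 19→30, due 16, lateness 14
Maximum = 14.
EDD 12, FIFO 16, LPT 13, SPT 14 → minimum 12.

12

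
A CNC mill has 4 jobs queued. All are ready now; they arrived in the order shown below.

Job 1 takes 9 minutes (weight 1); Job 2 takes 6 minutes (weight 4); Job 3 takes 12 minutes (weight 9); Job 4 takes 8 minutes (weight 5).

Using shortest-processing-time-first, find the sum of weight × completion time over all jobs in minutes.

432

SPT (increasing processing time): Job 2 Job 4 Job 1 Job 3.
Job 2: finishes 6, weight 4, w·C = 24
Job 4: finishes 14, weight 5, w·C = 70
Job 1: finishes 23, weight 1, w·C = 23
Job 3: finishes 35, weight 9, w·C = 315
Sum = 24+70+23+315 = 432.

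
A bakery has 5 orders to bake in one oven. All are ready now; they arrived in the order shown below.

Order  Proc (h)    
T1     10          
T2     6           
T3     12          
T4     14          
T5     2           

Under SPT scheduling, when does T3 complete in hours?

30

SPT (increasing processing time): T5 T2 T1 T3 T4.
T5: 0→2
T2: 2→8
T1: 8→18
T3: 18→30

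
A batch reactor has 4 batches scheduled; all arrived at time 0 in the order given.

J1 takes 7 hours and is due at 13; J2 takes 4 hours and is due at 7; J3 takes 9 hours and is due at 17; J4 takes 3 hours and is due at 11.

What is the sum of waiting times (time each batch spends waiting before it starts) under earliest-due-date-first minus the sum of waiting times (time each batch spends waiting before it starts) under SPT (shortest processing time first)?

1

EDD (increasing due date): J2 J4 J1 J3.
J2: waits 0, runs 0→4
J4: waits 4, runs 4→7
J1: waits 7, runs 7→14
J3: waits 14, runs 14→23
Sum = 0+4+7+14 = 25.
SPT (increasing processing time): J4 J2 J1 J3.
J4: waits 0, runs 0→3
J2: waits 3, runs 3→7
J1: waits 7, runs 7→14
J3: waits 14, runs 14→23
Sum = 0+3+7+14 = 24.
Difference = 25 − 24 = 1.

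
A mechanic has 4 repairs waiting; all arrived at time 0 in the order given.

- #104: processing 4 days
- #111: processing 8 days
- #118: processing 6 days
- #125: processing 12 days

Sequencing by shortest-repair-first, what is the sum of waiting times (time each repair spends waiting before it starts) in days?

32

SPT (increasing processing time): #104 #118 #111 #125.
#104: waits 0, runs 0→4
#118: waits 4, runs 4→10
#111: waits 10, runs 10→18
#125: waits 18, runs 18→30
Sum = 0+4+10+18 = 32.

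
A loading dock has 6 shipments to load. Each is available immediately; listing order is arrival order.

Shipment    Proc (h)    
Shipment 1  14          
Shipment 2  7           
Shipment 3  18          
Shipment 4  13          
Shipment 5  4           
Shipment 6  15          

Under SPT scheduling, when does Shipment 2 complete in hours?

SPT (increasing processing time): Shipment 5 Shipment 2 Shipment 4 Shipment 1 Shipment 6 Shipment 3.
Shipment 5: 0→4
Shipment 2: 4→11

11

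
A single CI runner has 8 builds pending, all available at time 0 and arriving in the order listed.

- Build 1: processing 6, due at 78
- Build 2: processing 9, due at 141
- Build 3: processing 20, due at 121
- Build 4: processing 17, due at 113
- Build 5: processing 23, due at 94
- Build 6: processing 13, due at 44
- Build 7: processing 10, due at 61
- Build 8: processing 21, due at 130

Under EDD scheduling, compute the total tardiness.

0

EDD (increasing due date): Build 6 Build 7 Build 1 Build 5 Build 4 Build 3 Build 8 Build 2.
Build 6: 0→13, due 44, tardiness 0
Build 7: 13→23, due 61, tardiness 0
Build 1: 23→29, due 78, tardiness 0
Build 5: 29→52, due 94, tardiness 0
Build 4: 52→69, due 113, tardiness 0
Build 3: 69→89, due 121, tardiness 0
Build 8: 89→110, due 130, tardiness 0
Build 2: 110→119, due 141, tardiness 0
Sum = 0+0+0+0+0+0+0+0 = 0.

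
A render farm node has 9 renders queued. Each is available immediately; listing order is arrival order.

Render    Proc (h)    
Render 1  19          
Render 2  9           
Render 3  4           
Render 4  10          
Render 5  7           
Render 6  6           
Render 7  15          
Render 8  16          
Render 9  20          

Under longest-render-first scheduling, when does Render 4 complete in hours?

80

LPT (decreasing processing time): Render 9 Render 1 Render 8 Render 7 Render 4 Render 2 Render 5 Render 6 Render 3.
Render 9: 0→20
Render 1: 20→39
Render 8: 39→55
Render 7: 55→70
Render 4: 70→80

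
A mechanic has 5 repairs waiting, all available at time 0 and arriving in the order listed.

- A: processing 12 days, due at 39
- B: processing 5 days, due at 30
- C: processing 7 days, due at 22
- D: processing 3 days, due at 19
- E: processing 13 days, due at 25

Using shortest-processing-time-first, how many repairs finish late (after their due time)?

1

SPT (increasing processing time): D B C A E.
D: 0→3, due 19, tardiness 0
B: 3→8, due 30, tardiness 0
C: 8→15, due 22, tardiness 0
A: 15→27, due 39, tardiness 0
E: 27→40, due 25, tardiness 15
Late repairs: 1.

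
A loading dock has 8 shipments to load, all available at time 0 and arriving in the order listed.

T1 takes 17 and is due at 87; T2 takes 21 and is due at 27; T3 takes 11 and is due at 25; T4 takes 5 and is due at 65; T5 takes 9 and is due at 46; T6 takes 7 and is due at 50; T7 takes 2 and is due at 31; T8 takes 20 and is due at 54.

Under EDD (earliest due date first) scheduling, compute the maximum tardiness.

16

EDD (increasing due date): T3 T2 T7 T5 T6 T8 T4 T1.
T3: 0→11, due 25, tardiness 0
T2: 11→32, due 27, tardiness 5
T7: 32→34, due 31, tardiness 3
T5: 34→43, due 46, tardiness 0
T6: 43→50, due 50, tardiness 0
T8: 50→70, due 54, tardiness 16
T4: 70→75, due 65, tardiness 10
T1: 75→92, due 87, tardiness 5
Maximum = 16.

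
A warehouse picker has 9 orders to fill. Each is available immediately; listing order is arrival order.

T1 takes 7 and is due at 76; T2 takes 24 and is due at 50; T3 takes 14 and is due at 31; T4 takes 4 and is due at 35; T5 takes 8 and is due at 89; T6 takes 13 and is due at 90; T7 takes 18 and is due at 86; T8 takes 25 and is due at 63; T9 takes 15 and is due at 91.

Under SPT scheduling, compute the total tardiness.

133

SPT (increasing processing time): T4 T1 T5 T6 T3 T9 T7 T2 T8.
T4: 0→4, due 35, tardiness 0
T1: 4→11, due 76, tardiness 0
T5: 11→19, due 89, tardiness 0
T6: 19→32, due 90, tardiness 0
T3: 32→46, due 31, tardiness 15
T9: 46→61, due 91, tardiness 0
T7: 61→79, due 86, tardiness 0
T2: 79→103, due 50, tardiness 53
T8: 103→128, due 63, tardiness 65
Sum = 0+0+0+0+15+0+0+53+65 = 133.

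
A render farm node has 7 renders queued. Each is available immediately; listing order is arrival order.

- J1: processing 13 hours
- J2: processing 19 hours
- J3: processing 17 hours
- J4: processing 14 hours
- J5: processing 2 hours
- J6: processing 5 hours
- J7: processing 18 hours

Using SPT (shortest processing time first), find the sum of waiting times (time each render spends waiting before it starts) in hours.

183

SPT (increasing processing time): J5 J6 J1 J4 J3 J7 J2.
J5: waits 0, runs 0→2
J6: waits 2, runs 2→7
J1: waits 7, runs 7→20
J4: waits 20, runs 20→34
J3: waits 34, runs 34→51
J7: waits 51, runs 51→69
J2: waits 69, runs 69→88
Sum = 0+2+7+20+34+51+69 = 183.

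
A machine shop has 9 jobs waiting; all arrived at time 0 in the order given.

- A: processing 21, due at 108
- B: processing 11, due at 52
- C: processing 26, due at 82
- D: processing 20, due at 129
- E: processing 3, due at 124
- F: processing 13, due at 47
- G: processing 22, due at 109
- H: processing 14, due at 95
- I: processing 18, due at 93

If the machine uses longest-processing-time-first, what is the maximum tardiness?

LPT (decreasing processing time): C G A D I H F B E.
C: 0→26, due 82, tardiness 0
G: 26→48, due 109, tardiness 0
A: 48→69, due 108, tardiness 0
D: 69→89, due 129, tardiness 0
I: 89→107, due 93, tardiness 14
H: 107→121, due 95, tardiness 26
F: 121→134, due 47, tardiness 87
B: 134→145, due 52, tardiness 93
E: 145→148, due 124, tardiness 24
Maximum = 93.

93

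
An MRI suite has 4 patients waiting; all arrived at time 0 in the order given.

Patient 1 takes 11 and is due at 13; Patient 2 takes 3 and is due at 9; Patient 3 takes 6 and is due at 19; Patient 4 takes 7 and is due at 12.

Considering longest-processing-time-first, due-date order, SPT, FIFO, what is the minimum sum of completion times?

LPT (decreasing processing time): Patient 1 Patient 4 Patient 3 Patient 2.
Patient 1: 0→11
Patient 4: 11→18
Patient 3: 18→24
Patient 2: 24→27
Sum = 11+18+24+27 = 80.
EDD (increasing due date): Patient 2 Patient 4 Patient 1 Patient 3.
Patient 2: 0→3
Patient 4: 3→10
Patient 1: 10→21
Patient 3: 21→27
Sum = 3+10+21+27 = 61.
SPT (increasing processing time): Patient 2 Patient 3 Patient 4 Patient 1.
Patient 2: 0→3
Patient 3: 3→9
Patient 4: 9→16
Patient 1: 16→27
Sum = 3+9+16+27 = 55.
FIFO (arrival order): Patient 1 Patient 2 Patient 3 Patient 4.
Patient 1: 0→11
Patient 2: 11→14
Patient 3: 14→20
Patient 4: 20→27
Sum = 11+14+20+27 = 72.
LPT 80, EDD 61, SPT 55, FIFO 72 → minimum 55.

55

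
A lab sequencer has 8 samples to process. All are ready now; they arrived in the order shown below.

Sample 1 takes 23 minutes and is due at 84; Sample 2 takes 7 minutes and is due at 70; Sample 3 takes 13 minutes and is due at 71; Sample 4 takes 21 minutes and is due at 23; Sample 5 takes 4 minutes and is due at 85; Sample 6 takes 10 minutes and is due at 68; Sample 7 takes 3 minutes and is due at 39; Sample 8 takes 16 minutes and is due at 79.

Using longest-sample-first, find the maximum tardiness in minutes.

LPT (decreasing processing time): Sample 1 Sample 4 Sample 8 Sample 3 Sample 6 Sample 2 Sample 5 Sample 7.
Sample 1: 0→23, due 84, tardiness 0
Sample 4: 23→44, due 23, tardiness 21
Sample 8: 44→60, due 79, tardiness 0
Sample 3: 60→73, due 71, tardiness 2
Sample 6: 73→83, due 68, tardiness 15
Sample 2: 83→90, due 70, tardiness 20
Sample 5: 90→94, due 85, tardiness 9
Sample 7: 94→97, due 39, tardiness 58
Maximum = 58.

58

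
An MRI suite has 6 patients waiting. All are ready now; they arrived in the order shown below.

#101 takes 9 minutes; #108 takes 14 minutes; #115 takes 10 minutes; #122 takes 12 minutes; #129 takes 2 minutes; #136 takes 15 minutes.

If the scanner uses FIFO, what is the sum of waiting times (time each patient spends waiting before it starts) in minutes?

157

FIFO (arrival order): #101 #108 #115 #122 #129 #136.
#101: waits 0, runs 0→9
#108: waits 9, runs 9→23
#115: waits 23, runs 23→33
#122: waits 33, runs 33→45
#129: waits 45, runs 45→47
#136: waits 47, runs 47→62
Sum = 0+9+23+33+45+47 = 157.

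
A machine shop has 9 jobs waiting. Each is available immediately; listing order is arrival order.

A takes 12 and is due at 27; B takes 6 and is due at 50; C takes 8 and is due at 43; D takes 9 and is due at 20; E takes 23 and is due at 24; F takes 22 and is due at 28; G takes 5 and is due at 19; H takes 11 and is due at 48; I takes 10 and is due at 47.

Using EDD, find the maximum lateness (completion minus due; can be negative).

EDD (increasing due date): G D E A F C I H B.
G: 0→5, due 19, lateness -14
D: 5→14, due 20, lateness -6
E: 14→37, due 24, lateness 13
A: 37→49, due 27, lateness 22
F: 49→71, due 28, lateness 43
C: 71→79, due 43, lateness 36
I: 79→89, due 47, lateness 42
H: 89→100, due 48, lateness 52
B: 100→106, due 50, lateness 56
Maximum = 56.

56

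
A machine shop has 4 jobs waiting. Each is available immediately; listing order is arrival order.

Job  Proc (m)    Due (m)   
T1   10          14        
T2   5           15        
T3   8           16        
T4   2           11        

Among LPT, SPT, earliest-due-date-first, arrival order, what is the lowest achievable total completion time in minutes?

LPT (decreasing processing time): T1 T3 T2 T4.
T1: 0→10
T3: 10→18
T2: 18→23
T4: 23→25
Sum = 10+18+23+25 = 76.
SPT (increasing processing time): T4 T2 T3 T1.
T4: 0→2
T2: 2→7
T3: 7→15
T1: 15→25
Sum = 2+7+15+25 = 49.
EDD (increasing due date): T4 T1 T2 T3.
T4: 0→2
T1: 2→12
T2: 12→17
T3: 17→25
Sum = 2+12+17+25 = 56.
FIFO (arrival order): T1 T2 T3 T4.
T1: 0→10
T2: 10→15
T3: 15→23
T4: 23→25
Sum = 10+15+23+25 = 73.
LPT 76, SPT 49, EDD 56, FIFO 73 → minimum 49.

49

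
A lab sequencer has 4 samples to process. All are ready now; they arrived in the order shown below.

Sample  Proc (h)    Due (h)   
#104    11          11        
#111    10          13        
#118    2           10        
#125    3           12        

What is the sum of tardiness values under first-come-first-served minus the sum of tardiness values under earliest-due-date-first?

16

FIFO (arrival order): #104 #111 #118 #125.
#104: 0→11, due 11, tardiness 0
#111: 11→21, due 13, tardiness 8
#118: 21→23, due 10, tardiness 13
#125: 23→26, due 12, tardiness 14
Sum = 0+8+13+14 = 35.
EDD (increasing due date): #118 #104 #125 #111.
#118: 0→2, due 10, tardiness 0
#104: 2→13, due 11, tardiness 2
#125: 13→16, due 12, tardiness 4
#111: 16→26, due 13, tardiness 13
Sum = 0+2+4+13 = 19.
Difference = 35 − 19 = 16.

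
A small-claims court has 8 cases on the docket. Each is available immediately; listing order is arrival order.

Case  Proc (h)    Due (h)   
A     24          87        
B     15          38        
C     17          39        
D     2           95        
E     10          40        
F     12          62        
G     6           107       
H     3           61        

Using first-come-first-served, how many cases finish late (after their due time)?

FIFO (arrival order): A B C D E F G H.
A: 0→24, due 87, tardiness 0
B: 24→39, due 38, tardiness 1
C: 39→56, due 39, tardiness 17
D: 56→58, due 95, tardiness 0
E: 58→68, due 40, tardiness 28
F: 68→80, due 62, tardiness 18
G: 80→86, due 107, tardiness 0
H: 86→89, due 61, tardiness 28
Late cases: 5.

5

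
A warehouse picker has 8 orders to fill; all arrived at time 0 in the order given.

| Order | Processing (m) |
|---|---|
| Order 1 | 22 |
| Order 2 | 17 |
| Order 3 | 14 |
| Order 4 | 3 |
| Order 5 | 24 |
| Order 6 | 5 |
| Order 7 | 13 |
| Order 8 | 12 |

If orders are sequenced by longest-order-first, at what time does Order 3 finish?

77

LPT (decreasing processing time): Order 5 Order 1 Order 2 Order 3 Order 7 Order 8 Order 6 Order 4.
Order 5: 0→24
Order 1: 24→46
Order 2: 46→63
Order 3: 63→77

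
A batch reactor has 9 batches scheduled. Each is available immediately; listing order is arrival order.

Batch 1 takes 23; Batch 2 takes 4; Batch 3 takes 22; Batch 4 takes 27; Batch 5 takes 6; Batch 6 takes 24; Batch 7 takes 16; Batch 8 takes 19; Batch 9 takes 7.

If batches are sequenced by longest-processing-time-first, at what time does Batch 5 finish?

144

LPT (decreasing processing time): Batch 4 Batch 6 Batch 1 Batch 3 Batch 8 Batch 7 Batch 9 Batch 5 Batch 2.
Batch 4: 0→27
Batch 6: 27→51
Batch 1: 51→74
Batch 3: 74→96
Batch 8: 96→115
Batch 7: 115→131
Batch 9: 131→138
Batch 5: 138→144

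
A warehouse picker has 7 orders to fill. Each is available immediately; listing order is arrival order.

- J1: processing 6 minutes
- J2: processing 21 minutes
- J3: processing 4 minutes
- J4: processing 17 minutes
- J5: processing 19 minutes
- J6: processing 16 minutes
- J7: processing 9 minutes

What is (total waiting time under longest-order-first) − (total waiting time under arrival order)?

99

LPT (decreasing processing time): J2 J5 J4 J6 J7 J1 J3.
J2: waits 0, runs 0→21
J5: waits 21, runs 21→40
J4: waits 40, runs 40→57
J6: waits 57, runs 57→73
J7: waits 73, runs 73→82
J1: waits 82, runs 82→88
J3: waits 88, runs 88→92
Sum = 0+21+40+57+73+82+88 = 361.
FIFO (arrival order): J1 J2 J3 J4 J5 J6 J7.
J1: waits 0, runs 0→6
J2: waits 6, runs 6→27
J3: waits 27, runs 27→31
J4: waits 31, runs 31→48
J5: waits 48, runs 48→67
J6: waits 67, runs 67→83
J7: waits 83, runs 83→92
Sum = 0+6+27+31+48+67+83 = 262.
Difference = 361 − 262 = 99.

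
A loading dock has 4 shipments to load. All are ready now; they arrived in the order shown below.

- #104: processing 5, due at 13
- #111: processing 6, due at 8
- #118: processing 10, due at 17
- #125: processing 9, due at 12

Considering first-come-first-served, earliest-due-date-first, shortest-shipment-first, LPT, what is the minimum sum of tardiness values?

23

FIFO (arrival order): #104 #111 #118 #125.
#104: 0→5, due 13, tardiness 0
#111: 5→11, due 8, tardiness 3
#118: 11→21, due 17, tardiness 4
#125: 21→30, due 12, tardiness 18
Sum = 0+3+4+18 = 25.
EDD (increasing due date): #111 #125 #104 #118.
#111: 0→6, due 8, tardiness 0
#125: 6→15, due 12, tardiness 3
#104: 15→20, due 13, tardiness 7
#118: 20→30, due 17, tardiness 13
Sum = 0+3+7+13 = 23.
SPT (increasing processing time): #104 #111 #125 #118.
#104: 0→5, due 13, tardiness 0
#111: 5→11, due 8, tardiness 3
#125: 11→20, due 12, tardiness 8
#118: 20→30, due 17, tardiness 13
Sum = 0+3+8+13 = 24.
LPT (decreasing processing time): #118 #125 #111 #104.
#118: 0→10, due 17, tardiness 0
#125: 10→19, due 12, tardiness 7
#111: 19→25, due 8, tardiness 17
#104: 25→30, due 13, tardiness 17
Sum = 0+7+17+17 = 41.
FIFO 25, EDD 23, SPT 24, LPT 41 → minimum 23.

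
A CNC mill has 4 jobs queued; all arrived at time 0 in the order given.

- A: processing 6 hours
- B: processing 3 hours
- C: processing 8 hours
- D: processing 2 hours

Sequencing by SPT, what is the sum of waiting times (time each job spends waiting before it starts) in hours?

18

SPT (increasing processing time): D B A C.
D: waits 0, runs 0→2
B: waits 2, runs 2→5
A: waits 5, runs 5→11
C: waits 11, runs 11→19
Sum = 0+2+5+11 = 18.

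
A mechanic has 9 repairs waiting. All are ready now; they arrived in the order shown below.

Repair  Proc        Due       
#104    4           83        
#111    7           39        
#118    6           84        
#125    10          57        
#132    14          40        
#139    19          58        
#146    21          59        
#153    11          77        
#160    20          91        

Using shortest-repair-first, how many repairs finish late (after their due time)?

SPT (increasing processing time): #104 #118 #111 #125 #153 #132 #139 #160 #146.
#104: 0→4, due 83, tardiness 0
#118: 4→10, due 84, tardiness 0
#111: 10→17, due 39, tardiness 0
#125: 17→27, due 57, tardiness 0
#153: 27→38, due 77, tardiness 0
#132: 38→52, due 40, tardiness 12
#139: 52→71, due 58, tardiness 13
#160: 71→91, due 91, tardiness 0
#146: 91→112, due 59, tardiness 53
Late repairs: 3.

3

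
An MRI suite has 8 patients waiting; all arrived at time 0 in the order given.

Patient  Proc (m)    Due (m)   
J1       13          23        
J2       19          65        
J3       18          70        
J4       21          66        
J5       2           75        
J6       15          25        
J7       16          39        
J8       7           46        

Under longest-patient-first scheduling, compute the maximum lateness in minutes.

LPT (decreasing processing time): J4 J2 J3 J7 J6 J1 J8 J5.
J4: 0→21, due 66, lateness -45
J2: 21→40, due 65, lateness -25
J3: 40→58, due 70, lateness -12
J7: 58→74, due 39, lateness 35
J6: 74→89, due 25, lateness 64
J1: 89→102, due 23, lateness 79
J8: 102→109, due 46, lateness 63
J5: 109→111, due 75, lateness 36
Maximum = 79.

79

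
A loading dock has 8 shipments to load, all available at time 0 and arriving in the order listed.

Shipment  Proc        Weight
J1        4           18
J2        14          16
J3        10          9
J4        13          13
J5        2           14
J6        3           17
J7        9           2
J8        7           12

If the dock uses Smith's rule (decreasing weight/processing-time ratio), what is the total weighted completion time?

2107

WSPT (decreasing weight/processing-time ratio): J5 J6 J1 J8 J2 J4 J3 J7.
J5: finishes 2, weight 14, w·C = 28
J6: finishes 5, weight 17, w·C = 85
J1: finishes 9, weight 18, w·C = 162
J8: finishes 16, weight 12, w·C = 192
J2: finishes 30, weight 16, w·C = 480
J4: finishes 43, weight 13, w·C = 559
J3: finishes 53, weight 9, w·C = 477
J7: finishes 62, weight 2, w·C = 124
Sum = 28+85+162+192+480+559+477+124 = 2107.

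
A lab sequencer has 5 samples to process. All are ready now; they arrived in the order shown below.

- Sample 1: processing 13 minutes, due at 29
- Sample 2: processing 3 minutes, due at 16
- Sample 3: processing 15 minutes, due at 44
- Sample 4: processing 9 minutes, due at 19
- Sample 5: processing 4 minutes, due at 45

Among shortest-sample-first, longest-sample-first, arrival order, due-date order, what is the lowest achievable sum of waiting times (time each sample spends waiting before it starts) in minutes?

SPT (increasing processing time): Sample 2 Sample 5 Sample 4 Sample 1 Sample 3.
Sample 2: waits 0, runs 0→3
Sample 5: waits 3, runs 3→7
Sample 4: waits 7, runs 7→16
Sample 1: waits 16, runs 16→29
Sample 3: waits 29, runs 29→44
Sum = 0+3+7+16+29 = 55.
LPT (decreasing processing time): Sample 3 Sample 1 Sample 4 Sample 5 Sample 2.
Sample 3: waits 0, runs 0→15
Sample 1: waits 15, runs 15→28
Sample 4: waits 28, runs 28→37
Sample 5: waits 37, runs 37→41
Sample 2: waits 41, runs 41→44
Sum = 0+15+28+37+41 = 121.
FIFO (arrival order): Sample 1 Sample 2 Sample 3 Sample 4 Sample 5.
Sample 1: waits 0, runs 0→13
Sample 2: waits 13, runs 13→16
Sample 3: waits 16, runs 16→31
Sample 4: waits 31, runs 31→40
Sample 5: waits 40, runs 40→44
Sum = 0+13+16+31+40 = 100.
EDD (increasing due date): Sample 2 Sample 4 Sample 1 Sample 3 Sample 5.
Sample 2: waits 0, runs 0→3
Sample 4: waits 3, runs 3→12
Sample 1: waits 12, runs 12→25
Sample 3: waits 25, runs 25→40
Sample 5: waits 40, runs 40→44
Sum = 0+3+12+25+40 = 80.
SPT 55, LPT 121, FIFO 100, EDD 80 → minimum 55.

55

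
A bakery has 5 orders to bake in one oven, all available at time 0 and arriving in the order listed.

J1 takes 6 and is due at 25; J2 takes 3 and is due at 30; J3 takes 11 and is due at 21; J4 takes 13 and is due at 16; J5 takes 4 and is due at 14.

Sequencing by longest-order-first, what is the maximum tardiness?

LPT (decreasing processing time): J4 J3 J1 J5 J2.
J4: 0→13, due 16, tardiness 0
J3: 13→24, due 21, tardiness 3
J1: 24→30, due 25, tardiness 5
J5: 30→34, due 14, tardiness 20
J2: 34→37, due 30, tardiness 7
Maximum = 20.

20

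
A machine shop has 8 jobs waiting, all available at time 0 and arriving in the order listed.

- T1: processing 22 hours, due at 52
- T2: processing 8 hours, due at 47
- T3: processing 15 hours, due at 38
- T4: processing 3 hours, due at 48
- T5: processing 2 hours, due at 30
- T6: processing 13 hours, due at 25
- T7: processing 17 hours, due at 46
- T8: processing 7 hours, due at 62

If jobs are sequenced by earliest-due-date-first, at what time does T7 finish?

47

EDD (increasing due date): T6 T5 T3 T7 T2 T4 T1 T8.
T6: 0→13
T5: 13→15
T3: 15→30
T7: 30→47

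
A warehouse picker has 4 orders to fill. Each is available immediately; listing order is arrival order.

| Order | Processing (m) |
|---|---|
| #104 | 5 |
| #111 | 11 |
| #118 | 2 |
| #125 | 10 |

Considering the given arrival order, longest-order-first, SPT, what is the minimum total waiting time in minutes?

FIFO (arrival order): #104 #111 #118 #125.
#104: waits 0, runs 0→5
#111: waits 5, runs 5→16
#118: waits 16, runs 16→18
#125: waits 18, runs 18→28
Sum = 0+5+16+18 = 39.
LPT (decreasing processing time): #111 #125 #104 #118.
#111: waits 0, runs 0→11
#125: waits 11, runs 11→21
#104: waits 21, runs 21→26
#118: waits 26, runs 26→28
Sum = 0+11+21+26 = 58.
SPT (increasing processing time): #118 #104 #125 #111.
#118: waits 0, runs 0→2
#104: waits 2, runs 2→7
#125: waits 7, runs 7→17
#111: waits 17, runs 17→28
Sum = 0+2+7+17 = 26.
FIFO 39, LPT 58, SPT 26 → minimum 26.

26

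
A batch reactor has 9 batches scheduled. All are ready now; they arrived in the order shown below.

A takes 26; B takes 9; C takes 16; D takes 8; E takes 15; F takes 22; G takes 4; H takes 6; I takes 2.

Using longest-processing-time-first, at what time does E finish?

79

LPT (decreasing processing time): A F C E B D H G I.
A: 0→26
F: 26→48
C: 48→64
E: 64→79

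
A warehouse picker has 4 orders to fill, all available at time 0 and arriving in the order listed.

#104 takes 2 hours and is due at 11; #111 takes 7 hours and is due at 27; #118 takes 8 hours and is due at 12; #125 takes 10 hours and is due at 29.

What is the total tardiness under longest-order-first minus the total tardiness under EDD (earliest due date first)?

LPT (decreasing processing time): #125 #118 #111 #104.
#125: 0→10, due 29, tardiness 0
#118: 10→18, due 12, tardiness 6
#111: 18→25, due 27, tardiness 0
#104: 25→27, due 11, tardiness 16
Sum = 0+6+0+16 = 22.
EDD (increasing due date): #104 #118 #111 #125.
#104: 0→2, due 11, tardiness 0
#118: 2→10, due 12, tardiness 0
#111: 10→17, due 27, tardiness 0
#125: 17→27, due 29, tardiness 0
Sum = 0+0+0+0 = 0.
Difference = 22 − 0 = 22.

22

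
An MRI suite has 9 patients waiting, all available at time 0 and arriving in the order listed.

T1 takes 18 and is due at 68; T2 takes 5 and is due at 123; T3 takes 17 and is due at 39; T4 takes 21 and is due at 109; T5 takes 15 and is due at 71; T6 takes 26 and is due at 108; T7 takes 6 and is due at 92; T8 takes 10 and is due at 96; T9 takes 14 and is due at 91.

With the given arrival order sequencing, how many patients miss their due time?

5

FIFO (arrival order): T1 T2 T3 T4 T5 T6 T7 T8 T9.
T1: 0→18, due 68, tardiness 0
T2: 18→23, due 123, tardiness 0
T3: 23→40, due 39, tardiness 1
T4: 40→61, due 109, tardiness 0
T5: 61→76, due 71, tardiness 5
T6: 76→102, due 108, tardiness 0
T7: 102→108, due 92, tardiness 16
T8: 108→118, due 96, tardiness 22
T9: 118→132, due 91, tardiness 41
Late patients: 5.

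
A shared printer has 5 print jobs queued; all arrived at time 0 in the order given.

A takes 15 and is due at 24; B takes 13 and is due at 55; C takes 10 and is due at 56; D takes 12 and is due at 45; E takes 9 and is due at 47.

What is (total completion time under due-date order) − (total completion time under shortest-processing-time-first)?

EDD (increasing due date): A D E B C.
A: 0→15
D: 15→27
E: 27→36
B: 36→49
C: 49→59
Sum = 15+27+36+49+59 = 186.
SPT (increasing processing time): E C D B A.
E: 0→9
C: 9→19
D: 19→31
B: 31→44
A: 44→59
Sum = 9+19+31+44+59 = 162.
Difference = 186 − 162 = 24.

24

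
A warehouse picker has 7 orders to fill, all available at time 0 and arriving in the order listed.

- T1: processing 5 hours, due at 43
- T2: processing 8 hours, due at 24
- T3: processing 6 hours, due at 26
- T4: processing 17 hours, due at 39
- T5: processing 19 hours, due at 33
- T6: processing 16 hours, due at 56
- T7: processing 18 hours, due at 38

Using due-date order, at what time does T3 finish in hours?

EDD (increasing due date): T2 T3 T5 T7 T4 T1 T6.
T2: 0→8
T3: 8→14

14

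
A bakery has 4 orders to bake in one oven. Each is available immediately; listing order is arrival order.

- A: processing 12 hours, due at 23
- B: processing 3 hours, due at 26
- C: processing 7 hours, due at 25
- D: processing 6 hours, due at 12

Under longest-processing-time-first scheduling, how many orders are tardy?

LPT (decreasing processing time): A C D B.
A: 0→12, due 23, tardiness 0
C: 12→19, due 25, tardiness 0
D: 19→25, due 12, tardiness 13
B: 25→28, due 26, tardiness 2
Late orders: 2.

2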